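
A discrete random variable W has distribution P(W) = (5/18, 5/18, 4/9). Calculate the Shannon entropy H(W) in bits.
1.5466 bits

Shannon entropy is H(X) = -Σ p(x) log p(x).

For P = (5/18, 5/18, 4/9):
H = -5/18 × log_2(5/18) -5/18 × log_2(5/18) -4/9 × log_2(4/9)
H = 1.5466 bits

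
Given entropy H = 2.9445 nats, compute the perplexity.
19.0012

Perplexity is e^H (or exp(H) for natural log).

H = 2.9445 nats
Perplexity = e^2.9445 = 19.0012

Interpretation: The model's uncertainty is equivalent to choosing uniformly among 19.0 options.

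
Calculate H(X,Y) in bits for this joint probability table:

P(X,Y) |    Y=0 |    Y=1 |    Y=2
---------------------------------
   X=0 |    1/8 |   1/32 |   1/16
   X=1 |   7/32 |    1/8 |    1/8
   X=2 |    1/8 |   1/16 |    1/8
3.0109 bits

Joint entropy is H(X,Y) = -Σ_{x,y} p(x,y) log p(x,y).

Summing over all non-zero entries:
H(X,Y) = -[1/8·log_2(1/8) + 1/32·log_2(1/32) + 1/16·log_2(1/16) + 7/32·log_2(7/32) + 1/8·log_2(1/8) + 1/8·log_2(1/8) + 1/8·log_2(1/8) + 1/16·log_2(1/16) + 1/8·log_2(1/8)]
H(X,Y) = 3.0109 bits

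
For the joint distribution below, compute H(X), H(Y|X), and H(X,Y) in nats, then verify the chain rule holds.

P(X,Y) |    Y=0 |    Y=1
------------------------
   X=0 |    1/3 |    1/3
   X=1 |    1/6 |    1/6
H(X,Y) = 1.3297, H(X) = 0.6365, H(Y|X) = 0.6931 (all in nats)

Chain rule: H(X,Y) = H(X) + H(Y|X)

Left side — joint entropy directly:
H(X,Y) = -Σ p(x,y) log p(x,y) = 1.3297 nats

Right side — compute H(Y|X) from the conditional distributions:
P(X) = (2/3, 1/3), so H(X) = 0.6365 nats
H(Y|X) = Σ_x P(X=x) · H(Y|X=x):
  P(Y|X=0) = (1/2, 1/2), H(Y|X=0) = 0.6931, weight P(X=0) = 2/3
  P(Y|X=1) = (1/2, 1/2), H(Y|X=1) = 0.6931, weight P(X=1) = 1/3
H(Y|X) = 0.6931 nats

H(X) + H(Y|X) = 0.6365 + 0.6931 = 1.3297 nats

Both sides equal 1.3297 nats. ✓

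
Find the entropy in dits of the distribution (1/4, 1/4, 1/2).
0.4515 dits

Shannon entropy is H(X) = -Σ p(x) log p(x).

For P = (1/4, 1/4, 1/2):
H = -1/4 × log_10(1/4) -1/4 × log_10(1/4) -1/2 × log_10(1/2)
H = 0.4515 dits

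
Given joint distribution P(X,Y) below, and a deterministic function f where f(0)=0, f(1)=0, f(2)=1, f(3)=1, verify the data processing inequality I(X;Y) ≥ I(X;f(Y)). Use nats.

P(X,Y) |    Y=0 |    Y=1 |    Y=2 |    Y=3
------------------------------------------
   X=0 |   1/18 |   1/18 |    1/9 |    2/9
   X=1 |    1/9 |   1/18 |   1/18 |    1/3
I(X;Y) = 0.0239, I(X;f(Y)) = 0.0015, inequality holds: 0.0239 ≥ 0.0015

Data Processing Inequality: For any Markov chain X → Y → Z, we have I(X;Y) ≥ I(X;Z).

Here Z = f(Y) is a deterministic function of Y, forming X → Y → Z.

Original I(X;Y) = 0.0239 nats

After applying f:
P(X,Z) where Z=f(Y):
- P(X,Z=0) = P(X,Y=0) + P(X,Y=1)
- P(X,Z=1) = P(X,Y=2) + P(X,Y=3)

I(X;Z) = I(X;f(Y)) = 0.0015 nats

Verification: 0.0239 ≥ 0.0015 ✓

Information cannot be created by processing; the function f can only lose information about X.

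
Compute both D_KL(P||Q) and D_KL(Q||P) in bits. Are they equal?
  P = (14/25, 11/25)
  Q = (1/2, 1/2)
D_KL(P||Q) = 0.0104, D_KL(Q||P) = 0.0105

KL divergence is not symmetric: D_KL(P||Q) ≠ D_KL(Q||P) in general.

D_KL(P||Q) = 0.0104 bits
D_KL(Q||P) = 0.0105 bits

No, they are not equal!

This asymmetry is why KL divergence is not a true distance metric.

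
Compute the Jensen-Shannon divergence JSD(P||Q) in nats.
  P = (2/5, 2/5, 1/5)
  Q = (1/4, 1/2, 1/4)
0.0129 nats

Jensen-Shannon divergence is:
JSD(P||Q) = 0.5 × D_KL(P||M) + 0.5 × D_KL(Q||M)
where M = 0.5 × (P + Q) is the mixture distribution.

M = 0.5 × (2/5, 2/5, 1/5) + 0.5 × (1/4, 1/2, 1/4) = (13/40, 9/20, 9/40)

D_KL(P||M) = 0.0124 nats
D_KL(Q||M) = 0.0134 nats

JSD(P||Q) = 0.5 × 0.0124 + 0.5 × 0.0134 = 0.0129 nats

Unlike KL divergence, JSD is symmetric and bounded: 0 ≤ JSD ≤ log(2).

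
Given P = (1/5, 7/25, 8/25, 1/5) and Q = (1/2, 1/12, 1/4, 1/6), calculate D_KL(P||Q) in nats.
0.2715 nats

KL divergence: D_KL(P||Q) = Σ p(x) log(p(x)/q(x))

Computing term by term:
  x=0: 1/5 × log_e[(1/5)/(1/2)] = 1/5 × -0.9163 = -0.1833
  x=1: 7/25 × log_e[(7/25)/(1/12)] = 7/25 × 1.2119 = 0.3393
  x=2: 8/25 × log_e[(8/25)/(1/4)] = 8/25 × 0.2469 = 0.0790
  x=3: 1/5 × log_e[(1/5)/(1/6)] = 1/5 × 0.1823 = 0.0365

D_KL(P||Q) = 0.2715 nats

Note: KL divergence is always non-negative and equals 0 iff P = Q.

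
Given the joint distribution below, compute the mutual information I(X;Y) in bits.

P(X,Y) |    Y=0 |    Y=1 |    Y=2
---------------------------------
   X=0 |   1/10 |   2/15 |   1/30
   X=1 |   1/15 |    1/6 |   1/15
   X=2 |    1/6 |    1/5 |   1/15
0.0208 bits

Mutual information: I(X;Y) = H(X) + H(Y) - H(X,Y)

Marginals:
P(X) = (4/15, 3/10, 13/30), H(X) = 1.5524 bits
P(Y) = (1/3, 1/2, 1/6), H(Y) = 1.4591 bits

Joint entropy: H(X,Y) = 2.9908 bits

I(X;Y) = 1.5524 + 1.4591 - 2.9908 = 0.0208 bits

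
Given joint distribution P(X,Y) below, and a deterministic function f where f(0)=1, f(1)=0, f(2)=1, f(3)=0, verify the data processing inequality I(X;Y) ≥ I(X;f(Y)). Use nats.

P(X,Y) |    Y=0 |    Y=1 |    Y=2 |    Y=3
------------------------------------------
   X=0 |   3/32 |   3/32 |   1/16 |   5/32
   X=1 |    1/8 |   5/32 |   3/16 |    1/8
I(X;Y) = 0.0269, I(X;f(Y)) = 0.0098, inequality holds: 0.0269 ≥ 0.0098

Data Processing Inequality: For any Markov chain X → Y → Z, we have I(X;Y) ≥ I(X;Z).

Here Z = f(Y) is a deterministic function of Y, forming X → Y → Z.

Original I(X;Y) = 0.0269 nats

After applying f:
P(X,Z) where Z=f(Y):
- P(X,Z=0) = P(X,Y=1) + P(X,Y=3)
- P(X,Z=1) = P(X,Y=0) + P(X,Y=2)

I(X;Z) = I(X;f(Y)) = 0.0098 nats

Verification: 0.0269 ≥ 0.0098 ✓

Information cannot be created by processing; the function f can only lose information about X.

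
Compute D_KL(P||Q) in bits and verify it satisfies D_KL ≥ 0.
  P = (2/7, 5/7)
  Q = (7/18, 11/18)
0.0337 bits

KL divergence satisfies the Gibbs inequality: D_KL(P||Q) ≥ 0 for all distributions P, Q.

D_KL(P||Q) = Σ p(x) log(p(x)/q(x))
Term by term:
  x=0: 2/7 × log_2[(2/7)/(7/18)] = -0.1271
  x=1: 5/7 × log_2[(5/7)/(11/18)] = 0.1608
D_KL(P||Q) = 0.0337 bits

D_KL(P||Q) = 0.0337 ≥ 0 ✓

This non-negativity is a fundamental property: relative entropy cannot be negative because it measures how different Q is from P.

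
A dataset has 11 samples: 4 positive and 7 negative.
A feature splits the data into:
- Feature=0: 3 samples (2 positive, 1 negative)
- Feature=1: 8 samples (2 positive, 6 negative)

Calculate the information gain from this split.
0.1052 bits

Information Gain = H(Y) - H(Y|Feature)

Before split:
P(positive) = 4/11 = 0.3636
H(Y) = 0.9457 bits

After split:
Feature=0: H = 0.9183 bits (weight = 3/11)
Feature=1: H = 0.8113 bits (weight = 8/11)
H(Y|Feature) = (3/11)×0.9183 + (8/11)×0.8113 = 0.8405 bits

Information Gain = 0.9457 - 0.8405 = 0.1052 bits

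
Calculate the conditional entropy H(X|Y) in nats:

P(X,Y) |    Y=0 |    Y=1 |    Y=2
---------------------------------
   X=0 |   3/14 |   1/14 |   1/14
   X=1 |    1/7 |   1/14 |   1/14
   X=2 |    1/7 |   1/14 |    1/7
1.0720 nats

Using the chain rule: H(X|Y) = H(X,Y) - H(Y)

First, compute H(X,Y) = 2.1066 nats

Marginal P(Y) = (1/2, 3/14, 2/7)
H(Y) = 1.0346 nats

H(X|Y) = H(X,Y) - H(Y) = 2.1066 - 1.0346 = 1.0720 nats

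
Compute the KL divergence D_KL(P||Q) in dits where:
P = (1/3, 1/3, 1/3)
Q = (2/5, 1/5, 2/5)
0.0212 dits

KL divergence: D_KL(P||Q) = Σ p(x) log(p(x)/q(x))

Computing term by term:
  x=0: 1/3 × log_10[(1/3)/(2/5)] = 1/3 × -0.0792 = -0.0264
  x=1: 1/3 × log_10[(1/3)/(1/5)] = 1/3 × 0.2218 = 0.0739
  x=2: 1/3 × log_10[(1/3)/(2/5)] = 1/3 × -0.0792 = -0.0264

D_KL(P||Q) = 0.0212 dits

Note: KL divergence is always non-negative and equals 0 iff P = Q.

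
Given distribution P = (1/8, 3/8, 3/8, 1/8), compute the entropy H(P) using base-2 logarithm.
1.8113 bits

Shannon entropy is H(X) = -Σ p(x) log p(x).

For P = (1/8, 3/8, 3/8, 1/8):
H = -1/8 × log_2(1/8) -3/8 × log_2(3/8) -3/8 × log_2(3/8) -1/8 × log_2(1/8)
H = 1.8113 bits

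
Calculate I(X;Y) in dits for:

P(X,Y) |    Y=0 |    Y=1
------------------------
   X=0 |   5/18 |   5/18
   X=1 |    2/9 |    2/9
0.0000 dits

Mutual information: I(X;Y) = H(X) + H(Y) - H(X,Y)

Marginals:
P(X) = (5/9, 4/9), H(X) = 0.2983 dits
P(Y) = (1/2, 1/2), H(Y) = 0.3010 dits

Joint entropy: H(X,Y) = 0.5994 dits

I(X;Y) = 0.2983 + 0.3010 - 0.5994 = 0.0000 dits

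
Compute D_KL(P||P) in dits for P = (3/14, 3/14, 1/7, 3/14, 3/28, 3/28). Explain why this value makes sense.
0.0000 dits

KL divergence satisfies the Gibbs inequality: D_KL(P||Q) ≥ 0 for all distributions P, Q.

D_KL(P||Q) = Σ p(x) log(p(x)/q(x))
Each term is p(x) × log_10(p(x)/p(x)) = p(x) × log_10(1) = 0, so the sum is 0.
D_KL(P||Q) = 0.0000 dits

When P = Q, the KL divergence is exactly 0, as there is no 'divergence' between identical distributions.

This non-negativity is a fundamental property: relative entropy cannot be negative because it measures how different Q is from P.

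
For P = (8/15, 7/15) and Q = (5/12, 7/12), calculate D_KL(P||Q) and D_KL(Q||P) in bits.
D_KL(P||Q) = 0.0397, D_KL(Q||P) = 0.0394

KL divergence is not symmetric: D_KL(P||Q) ≠ D_KL(Q||P) in general.

D_KL(P||Q) = 0.0397 bits
D_KL(Q||P) = 0.0394 bits

No, they are not equal!

This asymmetry is why KL divergence is not a true distance metric.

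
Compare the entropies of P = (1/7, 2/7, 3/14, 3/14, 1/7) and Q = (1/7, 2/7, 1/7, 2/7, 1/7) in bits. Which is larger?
P

Computing entropies in bits:
H(P) = 2.2709
H(Q) = 2.2359

Distribution P has higher entropy.

Intuition: The distribution closer to uniform (more spread out) has higher entropy.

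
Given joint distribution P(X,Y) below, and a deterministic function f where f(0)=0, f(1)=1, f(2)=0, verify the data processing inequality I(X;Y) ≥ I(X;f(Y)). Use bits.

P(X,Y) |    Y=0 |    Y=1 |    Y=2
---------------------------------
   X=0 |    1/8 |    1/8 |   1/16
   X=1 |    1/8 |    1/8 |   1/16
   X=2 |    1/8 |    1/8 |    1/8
I(X;Y) = 0.0157, I(X;f(Y)) = 0.0032, inequality holds: 0.0157 ≥ 0.0032

Data Processing Inequality: For any Markov chain X → Y → Z, we have I(X;Y) ≥ I(X;Z).

Here Z = f(Y) is a deterministic function of Y, forming X → Y → Z.

Original I(X;Y) = 0.0157 bits

After applying f:
P(X,Z) where Z=f(Y):
- P(X,Z=0) = P(X,Y=0) + P(X,Y=2)
- P(X,Z=1) = P(X,Y=1)

I(X;Z) = I(X;f(Y)) = 0.0032 bits

Verification: 0.0157 ≥ 0.0032 ✓

Information cannot be created by processing; the function f can only lose information about X.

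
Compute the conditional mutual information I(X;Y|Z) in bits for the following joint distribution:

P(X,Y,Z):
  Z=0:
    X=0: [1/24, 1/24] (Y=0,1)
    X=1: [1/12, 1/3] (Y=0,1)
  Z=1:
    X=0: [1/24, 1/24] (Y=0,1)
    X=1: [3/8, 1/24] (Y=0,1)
0.0678 bits

Conditional mutual information: I(X;Y|Z) = H(X|Z) + H(Y|Z) - H(X,Y|Z)

H(Z) = 1.0000
H(X,Z) = 1.6500 → H(X|Z) = 0.6500
H(Y,Z) = 1.7307 → H(Y|Z) = 0.7307
H(X,Y,Z) = 2.3129 → H(X,Y|Z) = 1.3129

I(X;Y|Z) = 0.6500 + 0.7307 - 1.3129 = 0.0678 bits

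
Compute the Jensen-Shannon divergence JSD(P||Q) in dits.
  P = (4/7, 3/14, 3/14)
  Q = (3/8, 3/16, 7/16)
0.0131 dits

Jensen-Shannon divergence is:
JSD(P||Q) = 0.5 × D_KL(P||M) + 0.5 × D_KL(Q||M)
where M = 0.5 × (P + Q) is the mixture distribution.

M = 0.5 × (4/7, 3/14, 3/14) + 0.5 × (3/8, 3/16, 7/16) = (0.473214, 0.200893, 0.325893)

D_KL(P||M) = 0.0138 dits
D_KL(Q||M) = 0.0125 dits

JSD(P||Q) = 0.5 × 0.0138 + 0.5 × 0.0125 = 0.0131 dits

Unlike KL divergence, JSD is symmetric and bounded: 0 ≤ JSD ≤ log(2).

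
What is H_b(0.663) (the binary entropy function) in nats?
0.6390 nats

The binary entropy function is:
H(p) = -p log(p) - (1-p) log(1-p)

H(0.663) = -0.663 × log_e(0.663) - 0.337 × log_e(0.337)
H(0.663) = 0.6390 nats

Note: Binary entropy is maximized at p=0.5 (H=1 bit) and minimized at p=0 or p=1 (H=0).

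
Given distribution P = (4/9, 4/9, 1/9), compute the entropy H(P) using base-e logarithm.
0.9650 nats

Shannon entropy is H(X) = -Σ p(x) log p(x).

For P = (4/9, 4/9, 1/9):
H = -4/9 × log_e(4/9) -4/9 × log_e(4/9) -1/9 × log_e(1/9)
H = 0.9650 nats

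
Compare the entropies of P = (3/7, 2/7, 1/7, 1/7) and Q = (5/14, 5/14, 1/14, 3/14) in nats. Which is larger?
P

Computing entropies in nats:
H(P) = 1.2770
H(Q) = 1.2540

Distribution P has higher entropy.

Intuition: The distribution closer to uniform (more spread out) has higher entropy.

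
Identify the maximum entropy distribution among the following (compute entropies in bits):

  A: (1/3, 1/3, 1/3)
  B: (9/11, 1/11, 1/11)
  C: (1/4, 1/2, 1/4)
A

For a discrete distribution over n outcomes, entropy is maximized by the uniform distribution.

Computing entropies:
H(A) = 1.5850 bits
H(B) = 0.8659 bits
H(C) = 1.5000 bits

The uniform distribution (where all probabilities equal 1/3) achieves the maximum entropy of log_2(3) = 1.5850 bits.

Distribution A has the highest entropy.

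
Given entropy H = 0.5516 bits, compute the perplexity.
1.4657

Perplexity is 2^H (or exp(H) for natural log).

H = 0.5516 bits
Perplexity = 2^0.5516 = 1.4657

Interpretation: The model's uncertainty is equivalent to choosing uniformly among 1.5 options.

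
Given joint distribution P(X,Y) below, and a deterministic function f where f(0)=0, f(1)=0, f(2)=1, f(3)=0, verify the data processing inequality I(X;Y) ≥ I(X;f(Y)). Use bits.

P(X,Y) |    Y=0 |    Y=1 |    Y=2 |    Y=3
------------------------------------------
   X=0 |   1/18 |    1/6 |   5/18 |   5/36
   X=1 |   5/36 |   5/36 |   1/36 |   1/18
I(X;Y) = 0.1699, I(X;f(Y)) = 0.1157, inequality holds: 0.1699 ≥ 0.1157

Data Processing Inequality: For any Markov chain X → Y → Z, we have I(X;Y) ≥ I(X;Z).

Here Z = f(Y) is a deterministic function of Y, forming X → Y → Z.

Original I(X;Y) = 0.1699 bits

After applying f:
P(X,Z) where Z=f(Y):
- P(X,Z=0) = P(X,Y=0) + P(X,Y=1) + P(X,Y=3)
- P(X,Z=1) = P(X,Y=2)

I(X;Z) = I(X;f(Y)) = 0.1157 bits

Verification: 0.1699 ≥ 0.1157 ✓

Information cannot be created by processing; the function f can only lose information about X.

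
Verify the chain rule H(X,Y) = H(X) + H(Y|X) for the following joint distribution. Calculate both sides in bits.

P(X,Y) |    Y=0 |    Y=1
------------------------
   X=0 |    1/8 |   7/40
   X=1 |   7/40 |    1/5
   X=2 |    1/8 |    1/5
H(X,Y) = 2.5589, H(X) = 1.5787, H(Y|X) = 0.9802 (all in bits)

Chain rule: H(X,Y) = H(X) + H(Y|X)

Left side — joint entropy directly:
H(X,Y) = -Σ p(x,y) log p(x,y) = 2.5589 bits

Right side — compute H(Y|X) from the conditional distributions:
P(X) = (3/10, 3/8, 13/40), so H(X) = 1.5787 bits
H(Y|X) = Σ_x P(X=x) · H(Y|X=x):
  P(Y|X=0) = (5/12, 7/12), H(Y|X=0) = 0.9799, weight P(X=0) = 3/10
  P(Y|X=1) = (7/15, 8/15), H(Y|X=1) = 0.9968, weight P(X=1) = 3/8
  P(Y|X=2) = (5/13, 8/13), H(Y|X=2) = 0.9612, weight P(X=2) = 13/40
H(Y|X) = 0.9802 bits

H(X) + H(Y|X) = 1.5787 + 0.9802 = 2.5589 bits

Both sides equal 2.5589 bits. ✓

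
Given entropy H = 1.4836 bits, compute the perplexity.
2.7965

Perplexity is 2^H (or exp(H) for natural log).

H = 1.4836 bits
Perplexity = 2^1.4836 = 2.7965

Interpretation: The model's uncertainty is equivalent to choosing uniformly among 2.8 options.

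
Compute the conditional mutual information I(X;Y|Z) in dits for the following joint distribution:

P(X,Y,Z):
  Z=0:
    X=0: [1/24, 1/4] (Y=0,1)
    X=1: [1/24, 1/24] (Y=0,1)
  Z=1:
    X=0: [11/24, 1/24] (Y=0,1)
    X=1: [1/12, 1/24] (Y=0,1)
0.0190 dits

Conditional mutual information: I(X;Y|Z) = H(X|Z) + H(Y|Z) - H(X,Y|Z)

H(Z) = 0.2873
H(X,Z) = 0.5094 → H(X|Z) = 0.2221
H(Y,Z) = 0.4802 → H(Y|Z) = 0.1929
H(X,Y,Z) = 0.6833 → H(X,Y|Z) = 0.3960

I(X;Y|Z) = 0.2221 + 0.1929 - 0.3960 = 0.0190 dits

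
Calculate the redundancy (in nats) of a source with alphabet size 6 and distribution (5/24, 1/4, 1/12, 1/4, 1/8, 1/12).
0.0977 nats

Redundancy measures how far a source is from maximum entropy:
R = H_max - H(X)

Maximum entropy for 6 symbols: H_max = log_e(6) = 1.7918 nats
Actual entropy: H(X) = 1.6940 nats
Redundancy: R = 1.7918 - 1.6940 = 0.0977 nats

This redundancy represents potential for compression: the source could be compressed by 0.0977 nats per symbol.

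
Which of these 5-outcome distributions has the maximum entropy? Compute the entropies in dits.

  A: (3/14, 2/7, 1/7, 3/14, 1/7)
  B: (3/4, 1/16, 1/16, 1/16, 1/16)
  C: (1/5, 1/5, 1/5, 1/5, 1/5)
C

For a discrete distribution over n outcomes, entropy is maximized by the uniform distribution.

Computing entropies:
H(A) = 0.6836 dits
H(B) = 0.3947 dits
H(C) = 0.6990 dits

The uniform distribution (where all probabilities equal 1/5) achieves the maximum entropy of log_10(5) = 0.6990 dits.

Distribution C has the highest entropy.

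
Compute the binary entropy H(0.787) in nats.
0.5179 nats

The binary entropy function is:
H(p) = -p log(p) - (1-p) log(1-p)

H(0.787) = -0.787 × log_e(0.787) - 0.213 × log_e(0.213)
H(0.787) = 0.5179 nats

Note: Binary entropy is maximized at p=0.5 (H=1 bit) and minimized at p=0 or p=1 (H=0).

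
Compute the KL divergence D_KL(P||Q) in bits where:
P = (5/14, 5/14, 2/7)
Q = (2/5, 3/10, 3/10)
0.0113 bits

KL divergence: D_KL(P||Q) = Σ p(x) log(p(x)/q(x))

Computing term by term:
  x=0: 5/14 × log_2[(5/14)/(2/5)] = 5/14 × -0.1635 = -0.0584
  x=1: 5/14 × log_2[(5/14)/(3/10)] = 5/14 × 0.2515 = 0.0898
  x=2: 2/7 × log_2[(2/7)/(3/10)] = 2/7 × -0.0704 = -0.0201

D_KL(P||Q) = 0.0113 bits

Note: KL divergence is always non-negative and equals 0 iff P = Q.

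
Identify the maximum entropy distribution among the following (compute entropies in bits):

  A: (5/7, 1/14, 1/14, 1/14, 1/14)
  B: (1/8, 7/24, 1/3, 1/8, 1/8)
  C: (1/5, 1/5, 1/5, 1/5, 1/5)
C

For a discrete distribution over n outcomes, entropy is maximized by the uniform distribution.

Computing entropies:
H(A) = 1.4345 bits
H(B) = 2.1718 bits
H(C) = 2.3219 bits

The uniform distribution (where all probabilities equal 1/5) achieves the maximum entropy of log_2(5) = 2.3219 bits.

Distribution C has the highest entropy.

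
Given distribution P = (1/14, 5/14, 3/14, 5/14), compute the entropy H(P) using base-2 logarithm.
1.8092 bits

Shannon entropy is H(X) = -Σ p(x) log p(x).

For P = (1/14, 5/14, 3/14, 5/14):
H = -1/14 × log_2(1/14) -5/14 × log_2(5/14) -3/14 × log_2(3/14) -5/14 × log_2(5/14)
H = 1.8092 bits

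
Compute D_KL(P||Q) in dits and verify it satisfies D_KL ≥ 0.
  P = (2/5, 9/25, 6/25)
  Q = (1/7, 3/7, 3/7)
0.0912 dits

KL divergence satisfies the Gibbs inequality: D_KL(P||Q) ≥ 0 for all distributions P, Q.

D_KL(P||Q) = Σ p(x) log(p(x)/q(x))
Term by term:
  x=0: 2/5 × log_10[(2/5)/(1/7)] = 0.1789
  x=1: 9/25 × log_10[(9/25)/(3/7)] = -0.0273
  x=2: 6/25 × log_10[(6/25)/(3/7)] = -0.0604
D_KL(P||Q) = 0.0912 dits

D_KL(P||Q) = 0.0912 ≥ 0 ✓

This non-negativity is a fundamental property: relative entropy cannot be negative because it measures how different Q is from P.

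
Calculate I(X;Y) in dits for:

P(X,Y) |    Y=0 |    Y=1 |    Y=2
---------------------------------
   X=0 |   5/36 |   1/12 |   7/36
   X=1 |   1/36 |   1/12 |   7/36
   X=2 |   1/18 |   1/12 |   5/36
0.0150 dits

Mutual information: I(X;Y) = H(X) + H(Y) - H(X,Y)

Marginals:
P(X) = (5/12, 11/36, 5/18), H(X) = 0.4703 dits
P(Y) = (2/9, 1/4, 19/36), H(Y) = 0.4422 dits

Joint entropy: H(X,Y) = 0.8975 dits

I(X;Y) = 0.4703 + 0.4422 - 0.8975 = 0.0150 dits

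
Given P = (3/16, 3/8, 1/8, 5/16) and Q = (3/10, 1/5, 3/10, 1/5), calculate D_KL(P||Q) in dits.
0.0771 dits

KL divergence: D_KL(P||Q) = Σ p(x) log(p(x)/q(x))

Computing term by term:
  x=0: 3/16 × log_10[(3/16)/(3/10)] = 3/16 × -0.2041 = -0.0383
  x=1: 3/8 × log_10[(3/8)/(1/5)] = 3/8 × 0.2730 = 0.1024
  x=2: 1/8 × log_10[(1/8)/(3/10)] = 1/8 × -0.3802 = -0.0475
  x=3: 5/16 × log_10[(5/16)/(1/5)] = 5/16 × 0.1938 = 0.0606

D_KL(P||Q) = 0.0771 dits

Note: KL divergence is always non-negative and equals 0 iff P = Q.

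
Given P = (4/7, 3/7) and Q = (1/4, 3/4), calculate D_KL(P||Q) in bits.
0.3355 bits

KL divergence: D_KL(P||Q) = Σ p(x) log(p(x)/q(x))

Computing term by term:
  x=0: 4/7 × log_2[(4/7)/(1/4)] = 4/7 × 1.1926 = 0.6815
  x=1: 3/7 × log_2[(3/7)/(3/4)] = 3/7 × -0.8074 = -0.3460

D_KL(P||Q) = 0.3355 bits

Note: KL divergence is always non-negative and equals 0 iff P = Q.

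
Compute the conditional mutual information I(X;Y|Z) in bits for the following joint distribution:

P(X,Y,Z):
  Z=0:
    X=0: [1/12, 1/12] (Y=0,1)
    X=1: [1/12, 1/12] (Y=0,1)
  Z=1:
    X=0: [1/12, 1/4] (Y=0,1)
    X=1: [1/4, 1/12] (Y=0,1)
0.1258 bits

Conditional mutual information: I(X;Y|Z) = H(X|Z) + H(Y|Z) - H(X,Y|Z)

H(Z) = 0.9183
H(X,Z) = 1.9183 → H(X|Z) = 1.0000
H(Y,Z) = 1.9183 → H(Y|Z) = 1.0000
H(X,Y,Z) = 2.7925 → H(X,Y|Z) = 1.8742

I(X;Y|Z) = 1.0000 + 1.0000 - 1.8742 = 0.1258 bits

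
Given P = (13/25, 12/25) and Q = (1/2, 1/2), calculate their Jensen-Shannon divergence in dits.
0.0001 dits

Jensen-Shannon divergence is:
JSD(P||Q) = 0.5 × D_KL(P||M) + 0.5 × D_KL(Q||M)
where M = 0.5 × (P + Q) is the mixture distribution.

M = 0.5 × (13/25, 12/25) + 0.5 × (1/2, 1/2) = (0.51, 0.49)

D_KL(P||M) = 0.0001 dits
D_KL(Q||M) = 0.0001 dits

JSD(P||Q) = 0.5 × 0.0001 + 0.5 × 0.0001 = 0.0001 dits

Unlike KL divergence, JSD is symmetric and bounded: 0 ≤ JSD ≤ log(2).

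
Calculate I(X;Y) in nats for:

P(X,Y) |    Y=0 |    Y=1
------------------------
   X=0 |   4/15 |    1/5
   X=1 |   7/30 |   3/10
0.0090 nats

Mutual information: I(X;Y) = H(X) + H(Y) - H(X,Y)

Marginals:
P(X) = (7/15, 8/15), H(X) = 0.6909 nats
P(Y) = (1/2, 1/2), H(Y) = 0.6931 nats

Joint entropy: H(X,Y) = 1.3751 nats

I(X;Y) = 0.6909 + 0.6931 - 1.3751 = 0.0090 nats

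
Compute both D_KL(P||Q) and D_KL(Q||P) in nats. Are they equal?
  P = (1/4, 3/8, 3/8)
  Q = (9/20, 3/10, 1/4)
D_KL(P||Q) = 0.0888, D_KL(Q||P) = 0.0962

KL divergence is not symmetric: D_KL(P||Q) ≠ D_KL(Q||P) in general.

D_KL(P||Q) = 0.0888 nats
D_KL(Q||P) = 0.0962 nats

No, they are not equal!

This asymmetry is why KL divergence is not a true distance metric.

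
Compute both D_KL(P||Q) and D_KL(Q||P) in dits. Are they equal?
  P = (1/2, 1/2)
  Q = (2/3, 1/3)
D_KL(P||Q) = 0.0256, D_KL(Q||P) = 0.0246

KL divergence is not symmetric: D_KL(P||Q) ≠ D_KL(Q||P) in general.

D_KL(P||Q) = 0.0256 dits
D_KL(Q||P) = 0.0246 dits

No, they are not equal!

This asymmetry is why KL divergence is not a true distance metric.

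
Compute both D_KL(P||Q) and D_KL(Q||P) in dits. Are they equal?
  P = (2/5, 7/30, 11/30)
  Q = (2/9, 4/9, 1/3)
D_KL(P||Q) = 0.0520, D_KL(Q||P) = 0.0538

KL divergence is not symmetric: D_KL(P||Q) ≠ D_KL(Q||P) in general.

D_KL(P||Q) = 0.0520 dits
D_KL(Q||P) = 0.0538 dits

No, they are not equal!

This asymmetry is why KL divergence is not a true distance metric.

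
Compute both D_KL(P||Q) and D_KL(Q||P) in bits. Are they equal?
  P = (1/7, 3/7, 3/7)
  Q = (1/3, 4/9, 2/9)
D_KL(P||Q) = 0.2090, D_KL(Q||P) = 0.2202

KL divergence is not symmetric: D_KL(P||Q) ≠ D_KL(Q||P) in general.

D_KL(P||Q) = 0.2090 bits
D_KL(Q||P) = 0.2202 bits

No, they are not equal!

This asymmetry is why KL divergence is not a true distance metric.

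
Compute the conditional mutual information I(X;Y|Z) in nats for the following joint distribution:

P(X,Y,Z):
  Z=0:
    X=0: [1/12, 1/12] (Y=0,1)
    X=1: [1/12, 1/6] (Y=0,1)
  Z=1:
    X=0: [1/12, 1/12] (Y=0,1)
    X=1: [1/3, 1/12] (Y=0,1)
0.0307 nats

Conditional mutual information: I(X;Y|Z) = H(X|Z) + H(Y|Z) - H(X,Y|Z)

H(Z) = 0.6792
H(X,Z) = 1.3086 → H(X|Z) = 0.6294
H(Y,Z) = 1.3086 → H(Y|Z) = 0.6294
H(X,Y,Z) = 1.9073 → H(X,Y|Z) = 1.2281

I(X;Y|Z) = 0.6294 + 0.6294 - 1.2281 = 0.0307 nats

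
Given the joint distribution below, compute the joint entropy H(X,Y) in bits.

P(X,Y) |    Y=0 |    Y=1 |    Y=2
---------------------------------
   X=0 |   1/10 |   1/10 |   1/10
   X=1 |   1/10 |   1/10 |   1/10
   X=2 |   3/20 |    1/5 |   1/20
3.0842 bits

Joint entropy is H(X,Y) = -Σ_{x,y} p(x,y) log p(x,y).

Summing over all non-zero entries:
H(X,Y) = -[1/10·log_2(1/10) + 1/10·log_2(1/10) + 1/10·log_2(1/10) + 1/10·log_2(1/10) + 1/10·log_2(1/10) + 1/10·log_2(1/10) + 3/20·log_2(3/20) + 1/5·log_2(1/5) + 1/20·log_2(1/20)]
H(X,Y) = 3.0842 bits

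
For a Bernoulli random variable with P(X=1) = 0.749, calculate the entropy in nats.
0.5634 nats

The binary entropy function is:
H(p) = -p log(p) - (1-p) log(1-p)

H(0.749) = -0.749 × log_e(0.749) - 0.251 × log_e(0.251)
H(0.749) = 0.5634 nats

Note: Binary entropy is maximized at p=0.5 (H=1 bit) and minimized at p=0 or p=1 (H=0).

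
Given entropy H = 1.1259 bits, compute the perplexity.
2.1824

Perplexity is 2^H (or exp(H) for natural log).

H = 1.1259 bits
Perplexity = 2^1.1259 = 2.1824

Interpretation: The model's uncertainty is equivalent to choosing uniformly among 2.2 options.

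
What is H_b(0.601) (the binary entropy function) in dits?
0.2921 dits

The binary entropy function is:
H(p) = -p log(p) - (1-p) log(1-p)

H(0.601) = -0.601 × log_10(0.601) - 0.399 × log_10(0.399)
H(0.601) = 0.2921 dits

Note: Binary entropy is maximized at p=0.5 (H=1 bit) and minimized at p=0 or p=1 (H=0).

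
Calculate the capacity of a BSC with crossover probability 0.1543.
0.3795 bits

For a binary symmetric channel (BSC) with error probability p:
Capacity C = 1 - H(p) bits per symbol

where H(p) = -p log₂(p) - (1-p) log₂(1-p) is the binary entropy function.

H(0.1543) = 0.6205 bits
C = 1 - 0.6205 = 0.3795 bits per symbol

This means we can reliably transmit up to 0.3795 bits of information per channel use.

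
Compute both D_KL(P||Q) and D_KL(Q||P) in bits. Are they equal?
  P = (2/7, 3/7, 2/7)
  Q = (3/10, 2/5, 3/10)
D_KL(P||Q) = 0.0024, D_KL(Q||P) = 0.0024

KL divergence is not symmetric: D_KL(P||Q) ≠ D_KL(Q||P) in general.

D_KL(P||Q) = 0.0024 bits
D_KL(Q||P) = 0.0024 bits

In this case they happen to be equal (to 4 decimal places).

This asymmetry is why KL divergence is not a true distance metric.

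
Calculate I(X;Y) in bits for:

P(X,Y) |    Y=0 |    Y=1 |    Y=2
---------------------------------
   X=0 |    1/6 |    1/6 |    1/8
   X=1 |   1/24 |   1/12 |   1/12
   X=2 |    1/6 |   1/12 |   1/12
0.0396 bits

Mutual information: I(X;Y) = H(X) + H(Y) - H(X,Y)

Marginals:
P(X) = (11/24, 5/24, 1/3), H(X) = 1.5157 bits
P(Y) = (3/8, 1/3, 7/24), H(Y) = 1.5774 bits

Joint entropy: H(X,Y) = 3.0535 bits

I(X;Y) = 1.5157 + 1.5774 - 3.0535 = 0.0396 bits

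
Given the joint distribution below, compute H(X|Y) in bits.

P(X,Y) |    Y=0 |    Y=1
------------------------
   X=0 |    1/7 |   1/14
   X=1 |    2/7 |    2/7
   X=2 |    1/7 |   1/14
1.3936 bits

Using the chain rule: H(X|Y) = H(X,Y) - H(Y)

First, compute H(X,Y) = 2.3788 bits

Marginal P(Y) = (4/7, 3/7)
H(Y) = 0.9852 bits

H(X|Y) = H(X,Y) - H(Y) = 2.3788 - 0.9852 = 1.3936 bits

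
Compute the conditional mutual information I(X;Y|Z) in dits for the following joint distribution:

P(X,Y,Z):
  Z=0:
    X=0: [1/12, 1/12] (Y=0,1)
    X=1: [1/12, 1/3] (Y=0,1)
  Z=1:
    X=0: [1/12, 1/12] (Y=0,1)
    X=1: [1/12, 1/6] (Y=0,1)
0.0133 dits

Conditional mutual information: I(X;Y|Z) = H(X|Z) + H(Y|Z) - H(X,Y|Z)

H(Z) = 0.2950
H(X,Z) = 0.5683 → H(X|Z) = 0.2734
H(Y,Z) = 0.5683 → H(Y|Z) = 0.2734
H(X,Y,Z) = 0.8283 → H(X,Y|Z) = 0.5334

I(X;Y|Z) = 0.2734 + 0.2734 - 0.5334 = 0.0133 dits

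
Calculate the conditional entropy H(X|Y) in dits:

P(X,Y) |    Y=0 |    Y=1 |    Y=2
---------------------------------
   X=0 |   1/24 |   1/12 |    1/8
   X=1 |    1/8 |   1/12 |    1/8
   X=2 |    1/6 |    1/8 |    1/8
0.4566 dits

Using the chain rule: H(X|Y) = H(X,Y) - H(Y)

First, compute H(X,Y) = 0.9315 dits

Marginal P(Y) = (1/3, 7/24, 3/8)
H(Y) = 0.4749 dits

H(X|Y) = H(X,Y) - H(Y) = 0.9315 - 0.4749 = 0.4566 dits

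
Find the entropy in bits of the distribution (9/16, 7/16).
0.9887 bits

Shannon entropy is H(X) = -Σ p(x) log p(x).

For P = (9/16, 7/16):
H = -9/16 × log_2(9/16) -7/16 × log_2(7/16)
H = 0.9887 bits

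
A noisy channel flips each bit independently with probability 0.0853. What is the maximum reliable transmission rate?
0.5794 bits

For a binary symmetric channel (BSC) with error probability p:
Capacity C = 1 - H(p) bits per symbol

where H(p) = -p log₂(p) - (1-p) log₂(1-p) is the binary entropy function.

H(0.0853) = 0.4206 bits
C = 1 - 0.4206 = 0.5794 bits per symbol

This means we can reliably transmit up to 0.5794 bits of information per channel use.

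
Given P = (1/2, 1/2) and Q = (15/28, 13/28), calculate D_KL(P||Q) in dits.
0.0011 dits

KL divergence: D_KL(P||Q) = Σ p(x) log(p(x)/q(x))

Computing term by term:
  x=0: 1/2 × log_10[(1/2)/(15/28)] = 1/2 × -0.0300 = -0.0150
  x=1: 1/2 × log_10[(1/2)/(13/28)] = 1/2 × 0.0322 = 0.0161

D_KL(P||Q) = 0.0011 dits

Note: KL divergence is always non-negative and equals 0 iff P = Q.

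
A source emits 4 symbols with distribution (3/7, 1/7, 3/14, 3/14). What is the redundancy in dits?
0.0369 dits

Redundancy measures how far a source is from maximum entropy:
R = H_max - H(X)

Maximum entropy for 4 symbols: H_max = log_10(4) = 0.6021 dits
Actual entropy: H(X) = 0.5651 dits
Redundancy: R = 0.6021 - 0.5651 = 0.0369 dits

This redundancy represents potential for compression: the source could be compressed by 0.0369 dits per symbol.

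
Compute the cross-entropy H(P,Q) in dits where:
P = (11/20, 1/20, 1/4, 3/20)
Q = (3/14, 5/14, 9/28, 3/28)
0.6590 dits

Cross-entropy: H(P,Q) = -Σ p(x) log q(x)

Alternatively: H(P,Q) = H(P) + D_KL(P||Q)
H(P) = 0.4820 dits
D_KL(P||Q) = 0.1771 dits

H(P,Q) = 0.4820 + 0.1771 = 0.6590 dits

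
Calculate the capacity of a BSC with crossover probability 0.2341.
0.2149 bits

For a binary symmetric channel (BSC) with error probability p:
Capacity C = 1 - H(p) bits per symbol

where H(p) = -p log₂(p) - (1-p) log₂(1-p) is the binary entropy function.

H(0.2341) = 0.7851 bits
C = 1 - 0.7851 = 0.2149 bits per symbol

This means we can reliably transmit up to 0.2149 bits of information per channel use.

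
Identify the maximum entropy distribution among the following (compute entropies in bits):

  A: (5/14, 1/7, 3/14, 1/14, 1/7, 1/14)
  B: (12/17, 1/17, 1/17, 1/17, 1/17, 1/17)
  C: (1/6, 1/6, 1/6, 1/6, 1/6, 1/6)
C

For a discrete distribution over n outcomes, entropy is maximized by the uniform distribution.

Computing entropies:
H(A) = 2.3527 bits
H(B) = 1.5569 bits
H(C) = 2.5850 bits

The uniform distribution (where all probabilities equal 1/6) achieves the maximum entropy of log_2(6) = 2.5850 bits.

Distribution C has the highest entropy.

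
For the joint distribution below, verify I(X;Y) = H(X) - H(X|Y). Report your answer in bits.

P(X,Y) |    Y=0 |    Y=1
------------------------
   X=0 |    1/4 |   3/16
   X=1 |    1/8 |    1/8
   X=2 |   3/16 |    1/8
I(X;Y) = 0.0042 bits

Mutual information has multiple equivalent forms:
- I(X;Y) = H(X) - H(X|Y)
- I(X;Y) = H(Y) - H(Y|X)
- I(X;Y) = H(X) + H(Y) - H(X,Y)

Computing all quantities:
H(X) = 1.5462, H(Y) = 0.9887, H(X,Y) = 2.5306
H(X|Y) = 1.5419, H(Y|X) = 0.9845

Verification:
H(X) - H(X|Y) = 1.5462 - 1.5419 = 0.0042
H(Y) - H(Y|X) = 0.9887 - 0.9845 = 0.0042
H(X) + H(Y) - H(X,Y) = 1.5462 + 0.9887 - 2.5306 = 0.0042

All forms give I(X;Y) = 0.0042 bits. ✓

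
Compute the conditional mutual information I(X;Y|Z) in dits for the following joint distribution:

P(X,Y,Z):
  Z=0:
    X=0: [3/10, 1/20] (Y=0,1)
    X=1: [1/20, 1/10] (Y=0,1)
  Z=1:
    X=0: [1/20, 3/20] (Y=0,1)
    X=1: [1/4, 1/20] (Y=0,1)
0.0674 dits

Conditional mutual information: I(X;Y|Z) = H(X|Z) + H(Y|Z) - H(X,Y|Z)

H(Z) = 0.3010
H(X,Z) = 0.5798 → H(X|Z) = 0.2788
H(Y,Z) = 0.5798 → H(Y|Z) = 0.2788
H(X,Y,Z) = 0.7912 → H(X,Y|Z) = 0.4901

I(X;Y|Z) = 0.2788 + 0.2788 - 0.4901 = 0.0674 dits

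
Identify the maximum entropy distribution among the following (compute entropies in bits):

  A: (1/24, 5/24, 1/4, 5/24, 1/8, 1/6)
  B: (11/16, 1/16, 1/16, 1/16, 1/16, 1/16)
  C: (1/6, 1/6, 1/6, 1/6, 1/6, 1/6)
C

For a discrete distribution over n outcomes, entropy is maximized by the uniform distribution.

Computing entropies:
H(A) = 2.4398 bits
H(B) = 1.6216 bits
H(C) = 2.5850 bits

The uniform distribution (where all probabilities equal 1/6) achieves the maximum entropy of log_2(6) = 2.5850 bits.

Distribution C has the highest entropy.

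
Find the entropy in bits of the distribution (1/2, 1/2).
1.0000 bits

Shannon entropy is H(X) = -Σ p(x) log p(x).

For P = (1/2, 1/2):
H = -1/2 × log_2(1/2) -1/2 × log_2(1/2)
H = 1.0000 bits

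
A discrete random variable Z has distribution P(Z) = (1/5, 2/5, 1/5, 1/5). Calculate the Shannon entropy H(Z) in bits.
1.9219 bits

Shannon entropy is H(X) = -Σ p(x) log p(x).

For P = (1/5, 2/5, 1/5, 1/5):
H = -1/5 × log_2(1/5) -2/5 × log_2(2/5) -1/5 × log_2(1/5) -1/5 × log_2(1/5)
H = 1.9219 bits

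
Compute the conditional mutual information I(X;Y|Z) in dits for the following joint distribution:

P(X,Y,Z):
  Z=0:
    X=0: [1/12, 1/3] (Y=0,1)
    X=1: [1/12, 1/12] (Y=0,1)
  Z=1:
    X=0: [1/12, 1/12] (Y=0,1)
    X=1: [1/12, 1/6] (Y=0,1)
0.0133 dits

Conditional mutual information: I(X;Y|Z) = H(X|Z) + H(Y|Z) - H(X,Y|Z)

H(Z) = 0.2950
H(X,Z) = 0.5683 → H(X|Z) = 0.2734
H(Y,Z) = 0.5683 → H(Y|Z) = 0.2734
H(X,Y,Z) = 0.8283 → H(X,Y|Z) = 0.5334

I(X;Y|Z) = 0.2734 + 0.2734 - 0.5334 = 0.0133 dits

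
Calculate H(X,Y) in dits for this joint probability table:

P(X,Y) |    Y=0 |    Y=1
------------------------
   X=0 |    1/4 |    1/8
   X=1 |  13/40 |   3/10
0.5789 dits

Joint entropy is H(X,Y) = -Σ_{x,y} p(x,y) log p(x,y).

Summing over all non-zero entries:
H(X,Y) = -[1/4·log_10(1/4) + 1/8·log_10(1/8) + 13/40·log_10(13/40) + 3/10·log_10(3/10)]
H(X,Y) = 0.5789 dits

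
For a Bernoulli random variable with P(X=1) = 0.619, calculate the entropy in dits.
0.2886 dits

The binary entropy function is:
H(p) = -p log(p) - (1-p) log(1-p)

H(0.619) = -0.619 × log_10(0.619) - 0.381 × log_10(0.381)
H(0.619) = 0.2886 dits

Note: Binary entropy is maximized at p=0.5 (H=1 bit) and minimized at p=0 or p=1 (H=0).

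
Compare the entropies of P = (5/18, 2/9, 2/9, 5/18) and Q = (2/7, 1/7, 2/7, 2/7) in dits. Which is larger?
P

Computing entropies in dits:
H(P) = 0.5994
H(Q) = 0.5871

Distribution P has higher entropy.

Intuition: The distribution closer to uniform (more spread out) has higher entropy.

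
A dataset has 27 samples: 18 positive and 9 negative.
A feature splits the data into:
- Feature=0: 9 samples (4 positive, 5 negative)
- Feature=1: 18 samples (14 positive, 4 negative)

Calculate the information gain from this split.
0.0785 bits

Information Gain = H(Y) - H(Y|Feature)

Before split:
P(positive) = 18/27 = 0.6667
H(Y) = 0.9183 bits

After split:
Feature=0: H = 0.9911 bits (weight = 9/27)
Feature=1: H = 0.7642 bits (weight = 18/27)
H(Y|Feature) = (9/27)×0.9911 + (18/27)×0.7642 = 0.8398 bits

Information Gain = 0.9183 - 0.8398 = 0.0785 bits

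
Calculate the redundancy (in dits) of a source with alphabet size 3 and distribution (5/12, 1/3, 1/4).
0.0091 dits

Redundancy measures how far a source is from maximum entropy:
R = H_max - H(X)

Maximum entropy for 3 symbols: H_max = log_10(3) = 0.4771 dits
Actual entropy: H(X) = 0.4680 dits
Redundancy: R = 0.4771 - 0.4680 = 0.0091 dits

This redundancy represents potential for compression: the source could be compressed by 0.0091 dits per symbol.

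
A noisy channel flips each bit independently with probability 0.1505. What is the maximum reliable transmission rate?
0.3889 bits

For a binary symmetric channel (BSC) with error probability p:
Capacity C = 1 - H(p) bits per symbol

where H(p) = -p log₂(p) - (1-p) log₂(1-p) is the binary entropy function.

H(0.1505) = 0.6111 bits
C = 1 - 0.6111 = 0.3889 bits per symbol

This means we can reliably transmit up to 0.3889 bits of information per channel use.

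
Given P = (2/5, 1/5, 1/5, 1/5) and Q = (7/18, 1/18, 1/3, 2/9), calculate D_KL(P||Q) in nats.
0.1442 nats

KL divergence: D_KL(P||Q) = Σ p(x) log(p(x)/q(x))

Computing term by term:
  x=0: 2/5 × log_e[(2/5)/(7/18)] = 2/5 × 0.0282 = 0.0113
  x=1: 1/5 × log_e[(1/5)/(1/18)] = 1/5 × 1.2809 = 0.2562
  x=2: 1/5 × log_e[(1/5)/(1/3)] = 1/5 × -0.5108 = -0.1022
  x=3: 1/5 × log_e[(1/5)/(2/9)] = 1/5 × -0.1054 = -0.0211

D_KL(P||Q) = 0.1442 nats

Note: KL divergence is always non-negative and equals 0 iff P = Q.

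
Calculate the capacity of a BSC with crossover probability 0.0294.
0.8086 bits

For a binary symmetric channel (BSC) with error probability p:
Capacity C = 1 - H(p) bits per symbol

where H(p) = -p log₂(p) - (1-p) log₂(1-p) is the binary entropy function.

H(0.0294) = 0.1914 bits
C = 1 - 0.1914 = 0.8086 bits per symbol

This means we can reliably transmit up to 0.8086 bits of information per channel use.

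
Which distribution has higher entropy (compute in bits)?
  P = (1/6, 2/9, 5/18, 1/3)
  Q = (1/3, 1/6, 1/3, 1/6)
P

Computing entropies in bits:
H(P) = 1.9547
H(Q) = 1.9183

Distribution P has higher entropy.

Intuition: The distribution closer to uniform (more spread out) has higher entropy.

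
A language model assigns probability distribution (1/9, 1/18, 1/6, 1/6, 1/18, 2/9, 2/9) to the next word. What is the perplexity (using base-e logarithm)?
6.2403

Perplexity is e^H (or exp(H) for natural log).

First, H = -Σ p log p = 1.8310 nats
Perplexity = e^1.8310 = 6.2403

Interpretation: The model's uncertainty is equivalent to choosing uniformly among 6.2 options.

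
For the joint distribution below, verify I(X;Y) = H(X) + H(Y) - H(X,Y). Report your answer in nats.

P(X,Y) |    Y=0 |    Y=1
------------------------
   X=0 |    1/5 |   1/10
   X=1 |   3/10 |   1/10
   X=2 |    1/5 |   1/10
I(X;Y) = 0.0040 nats

Mutual information has multiple equivalent forms:
- I(X;Y) = H(X) - H(X|Y)
- I(X;Y) = H(Y) - H(Y|X)
- I(X;Y) = H(X) + H(Y) - H(X,Y)

Computing all quantities:
H(X) = 1.0889, H(Y) = 0.6109, H(X,Y) = 1.6957
H(X|Y) = 1.0849, H(Y|X) = 0.6068

Verification:
H(X) - H(X|Y) = 1.0889 - 1.0849 = 0.0040
H(Y) - H(Y|X) = 0.6109 - 0.6068 = 0.0040
H(X) + H(Y) - H(X,Y) = 1.0889 + 0.6109 - 1.6957 = 0.0040

All forms give I(X;Y) = 0.0040 nats. ✓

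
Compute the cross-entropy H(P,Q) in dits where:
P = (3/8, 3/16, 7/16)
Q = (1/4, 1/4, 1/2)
0.4704 dits

Cross-entropy: H(P,Q) = -Σ p(x) log q(x)

Alternatively: H(P,Q) = H(P) + D_KL(P||Q)
H(P) = 0.4531 dits
D_KL(P||Q) = 0.0172 dits

H(P,Q) = 0.4531 + 0.0172 = 0.4704 dits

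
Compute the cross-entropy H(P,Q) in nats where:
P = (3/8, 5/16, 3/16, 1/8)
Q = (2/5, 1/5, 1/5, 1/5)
1.3495 nats

Cross-entropy: H(P,Q) = -Σ p(x) log q(x)

Alternatively: H(P,Q) = H(P) + D_KL(P||Q)
H(P) = 1.3051 nats
D_KL(P||Q) = 0.0444 nats

H(P,Q) = 1.3051 + 0.0444 = 1.3495 nats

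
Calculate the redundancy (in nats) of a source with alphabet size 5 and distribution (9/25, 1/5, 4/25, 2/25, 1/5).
0.1026 nats

Redundancy measures how far a source is from maximum entropy:
R = H_max - H(X)

Maximum entropy for 5 symbols: H_max = log_e(5) = 1.6094 nats
Actual entropy: H(X) = 1.5068 nats
Redundancy: R = 1.6094 - 1.5068 = 0.1026 nats

This redundancy represents potential for compression: the source could be compressed by 0.1026 nats per symbol.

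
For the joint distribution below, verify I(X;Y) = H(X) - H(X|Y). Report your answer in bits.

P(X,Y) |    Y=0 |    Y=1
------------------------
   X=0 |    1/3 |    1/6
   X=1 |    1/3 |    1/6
I(X;Y) = 0.0000 bits

Mutual information has multiple equivalent forms:
- I(X;Y) = H(X) - H(X|Y)
- I(X;Y) = H(Y) - H(Y|X)
- I(X;Y) = H(X) + H(Y) - H(X,Y)

Computing all quantities:
H(X) = 1.0000, H(Y) = 0.9183, H(X,Y) = 1.9183
H(X|Y) = 1.0000, H(Y|X) = 0.9183

Verification:
H(X) - H(X|Y) = 1.0000 - 1.0000 = 0.0000
H(Y) - H(Y|X) = 0.9183 - 0.9183 = 0.0000
H(X) + H(Y) - H(X,Y) = 1.0000 + 0.9183 - 1.9183 = 0.0000

All forms give I(X;Y) = 0.0000 bits. ✓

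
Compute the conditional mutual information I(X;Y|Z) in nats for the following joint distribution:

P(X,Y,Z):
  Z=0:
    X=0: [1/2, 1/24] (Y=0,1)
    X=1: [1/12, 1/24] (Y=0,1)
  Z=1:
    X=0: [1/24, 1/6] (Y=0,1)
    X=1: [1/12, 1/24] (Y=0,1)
0.0614 nats

Conditional mutual information: I(X;Y|Z) = H(X|Z) + H(Y|Z) - H(X,Y|Z)

H(Z) = 0.6365
H(X,Z) = 1.1788 → H(X|Z) = 0.5422
H(Y,Z) = 1.1082 → H(Y|Z) = 0.4717
H(X,Y,Z) = 1.5890 → H(X,Y|Z) = 0.9525

I(X;Y|Z) = 0.5422 + 0.4717 - 0.9525 = 0.0614 nats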